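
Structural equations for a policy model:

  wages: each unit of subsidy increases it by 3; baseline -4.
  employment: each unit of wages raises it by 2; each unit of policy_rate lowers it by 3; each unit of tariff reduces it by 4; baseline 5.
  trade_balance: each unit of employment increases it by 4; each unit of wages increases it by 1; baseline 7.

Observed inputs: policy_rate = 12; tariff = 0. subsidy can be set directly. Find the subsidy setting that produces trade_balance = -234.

subsidy = -3

Substituting into the employment equation gives employment = 6*subsidy - 39.
This gives trade_balance = 27*subsidy - 153.
Solve 27*subsidy - 153 = -234: subsidy = (-234 + 153) / 27 = -3.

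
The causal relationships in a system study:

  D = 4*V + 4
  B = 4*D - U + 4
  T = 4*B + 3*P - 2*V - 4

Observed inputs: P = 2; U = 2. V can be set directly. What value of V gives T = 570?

V = 8

Substituting into the B equation gives B = 16*V + 18.
So T = 62*V + 74.
Solve 62*V + 74 = 570: V = (570 - 74) / 62 = 8.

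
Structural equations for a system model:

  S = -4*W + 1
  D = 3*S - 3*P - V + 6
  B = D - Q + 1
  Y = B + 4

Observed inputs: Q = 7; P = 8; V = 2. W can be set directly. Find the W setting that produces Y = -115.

W = 8

Substituting into the D equation gives D = -12*W - 17.
So B = -12*W - 23.
Substituting into the Y equation gives Y = -12*W - 19.
Solve -12*W - 19 = -115: W = (-115 + 19) / -12 = 8.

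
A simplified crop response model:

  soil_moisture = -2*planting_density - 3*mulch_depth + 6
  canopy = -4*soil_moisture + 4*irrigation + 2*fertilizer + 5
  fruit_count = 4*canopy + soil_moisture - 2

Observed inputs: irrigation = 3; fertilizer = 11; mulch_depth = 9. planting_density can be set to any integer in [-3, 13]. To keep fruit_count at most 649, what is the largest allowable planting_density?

Substituting into the soil_moisture equation gives soil_moisture = -2*planting_density - 21.
Substituting into the canopy equation gives canopy = 8*planting_density + 123.
So fruit_count = 30*planting_density + 469.
Require 30*planting_density + 469 ≤ 649, so planting_density ≤ 6.
The largest integer in [-3, 13] satisfying this is 6.

planting_density = 6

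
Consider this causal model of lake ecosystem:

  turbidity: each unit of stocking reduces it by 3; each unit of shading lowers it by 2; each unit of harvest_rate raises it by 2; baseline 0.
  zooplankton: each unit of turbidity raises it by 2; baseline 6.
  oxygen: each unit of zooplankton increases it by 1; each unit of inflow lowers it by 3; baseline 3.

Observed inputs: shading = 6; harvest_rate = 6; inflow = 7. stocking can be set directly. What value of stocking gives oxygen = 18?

Substituting into the turbidity equation gives turbidity = -3*stocking.
This gives zooplankton = -6*stocking + 6.
Substituting into the oxygen equation gives oxygen = -6*stocking - 12.
Solve -6*stocking - 12 = 18: stocking = (18 + 12) / -6 = -5.

stocking = -5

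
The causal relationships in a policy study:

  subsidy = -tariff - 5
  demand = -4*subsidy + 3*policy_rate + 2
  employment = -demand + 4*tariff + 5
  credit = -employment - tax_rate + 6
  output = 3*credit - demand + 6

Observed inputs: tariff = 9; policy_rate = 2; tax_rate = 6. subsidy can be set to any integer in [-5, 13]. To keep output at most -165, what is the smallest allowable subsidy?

Intervening on subsidy fixes its value directly, overriding its dependence on tariff.
Substituting into the demand equation gives demand = -4*subsidy + 8.
This gives employment = 4*subsidy + 33.
Substituting into the credit equation gives credit = -4*subsidy - 33.
Substituting into the output equation gives output = -8*subsidy - 101.
Require -8*subsidy - 101 ≤ -165, so subsidy ≥ 8.
The smallest integer in [-5, 13] satisfying this is 8.

subsidy = 8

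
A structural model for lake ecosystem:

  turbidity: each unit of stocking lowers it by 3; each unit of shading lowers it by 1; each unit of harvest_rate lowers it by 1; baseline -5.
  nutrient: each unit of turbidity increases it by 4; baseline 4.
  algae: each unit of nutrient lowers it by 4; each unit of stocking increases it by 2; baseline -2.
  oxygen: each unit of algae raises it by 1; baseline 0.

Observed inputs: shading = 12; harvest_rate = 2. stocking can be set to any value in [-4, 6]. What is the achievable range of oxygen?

86 to 586

Substituting into the turbidity equation gives turbidity = -3*stocking - 19.
This gives nutrient = -12*stocking - 72.
algae becomes 50*stocking + 286.
This gives oxygen = 50*stocking + 286.
Linear in stocking, so extremes are at the endpoints: stocking = -4 gives oxygen = 86; stocking = 6 gives oxygen = 586.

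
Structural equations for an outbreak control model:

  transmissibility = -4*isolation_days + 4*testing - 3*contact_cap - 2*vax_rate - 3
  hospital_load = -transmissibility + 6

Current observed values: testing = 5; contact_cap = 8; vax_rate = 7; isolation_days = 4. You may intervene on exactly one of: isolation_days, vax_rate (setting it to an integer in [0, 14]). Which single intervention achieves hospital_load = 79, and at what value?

set isolation_days = 13

Intervening on isolation_days: with other inputs at their observed values, hospital_load = 4*isolation_days + 27. Solving for 79 gives isolation_days = 13, within [0, 14].
Intervening on vax_rate: hospital_load = 2*vax_rate + 29. Reaching 79 requires vax_rate = 25, outside [0, 14].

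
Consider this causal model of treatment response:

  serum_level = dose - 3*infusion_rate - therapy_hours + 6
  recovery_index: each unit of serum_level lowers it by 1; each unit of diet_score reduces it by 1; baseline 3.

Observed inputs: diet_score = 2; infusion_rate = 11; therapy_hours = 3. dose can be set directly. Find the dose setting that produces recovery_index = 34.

dose = -3

Substituting into the serum_level equation gives serum_level = dose - 30.
So recovery_index = -dose + 31.
Solve -dose + 31 = 34: dose = (34 - 31) / -1 = -3.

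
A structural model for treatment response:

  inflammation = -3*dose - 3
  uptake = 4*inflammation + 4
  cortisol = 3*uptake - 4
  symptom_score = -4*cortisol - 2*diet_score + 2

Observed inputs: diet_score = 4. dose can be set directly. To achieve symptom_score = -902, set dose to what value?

Substituting into the uptake equation gives uptake = -12*dose - 8.
Substituting into the cortisol equation gives cortisol = -36*dose - 28.
Substituting into the symptom_score equation gives symptom_score = 144*dose + 106.
Solve 144*dose + 106 = -902: dose = (-902 - 106) / 144 = -7.

dose = -7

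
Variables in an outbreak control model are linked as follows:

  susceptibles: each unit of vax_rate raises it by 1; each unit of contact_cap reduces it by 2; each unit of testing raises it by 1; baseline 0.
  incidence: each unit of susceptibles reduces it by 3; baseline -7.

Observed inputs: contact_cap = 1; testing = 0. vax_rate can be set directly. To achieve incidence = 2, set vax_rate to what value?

Substituting into the susceptibles equation gives susceptibles = vax_rate - 2.
Substituting into the incidence equation gives incidence = -3*vax_rate - 1.
Solve -3*vax_rate - 1 = 2: vax_rate = (2 + 1) / -3 = -1.

vax_rate = -1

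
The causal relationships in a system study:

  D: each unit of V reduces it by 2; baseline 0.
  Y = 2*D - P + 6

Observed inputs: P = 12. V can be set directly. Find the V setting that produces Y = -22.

V = 4

Substituting into the Y equation gives Y = -4*V - 6.
Solve -4*V - 6 = -22: V = (-22 + 6) / -4 = 4.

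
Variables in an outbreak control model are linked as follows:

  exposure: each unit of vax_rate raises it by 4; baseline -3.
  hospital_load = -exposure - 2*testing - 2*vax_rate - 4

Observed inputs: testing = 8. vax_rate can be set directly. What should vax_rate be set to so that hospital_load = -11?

Substituting into the hospital_load equation gives hospital_load = -6*vax_rate - 17.
Solve -6*vax_rate - 17 = -11: vax_rate = (-11 + 17) / -6 = -1.

vax_rate = -1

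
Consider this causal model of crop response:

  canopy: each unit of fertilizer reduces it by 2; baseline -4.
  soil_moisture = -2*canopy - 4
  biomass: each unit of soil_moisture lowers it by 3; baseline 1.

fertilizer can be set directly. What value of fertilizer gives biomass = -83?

Substituting into the soil_moisture equation gives soil_moisture = 4*fertilizer + 4.
This gives biomass = -12*fertilizer - 11.
Solve -12*fertilizer - 11 = -83: fertilizer = (-83 + 11) / -12 = 6.

fertilizer = 6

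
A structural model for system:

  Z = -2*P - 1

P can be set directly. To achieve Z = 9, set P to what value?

P = -5

Solve -2*P - 1 = 9: P = (9 + 1) / -2 = -5.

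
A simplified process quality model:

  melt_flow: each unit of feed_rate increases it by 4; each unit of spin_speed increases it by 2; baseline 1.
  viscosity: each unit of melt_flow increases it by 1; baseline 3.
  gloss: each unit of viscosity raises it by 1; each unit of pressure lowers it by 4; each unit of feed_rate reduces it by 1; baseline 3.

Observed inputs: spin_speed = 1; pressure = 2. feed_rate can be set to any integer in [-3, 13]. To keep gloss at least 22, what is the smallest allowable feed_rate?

feed_rate = 7

Substituting into the melt_flow equation gives melt_flow = 4*feed_rate + 3.
Substituting into the viscosity equation gives viscosity = 4*feed_rate + 6.
Substituting into the gloss equation gives gloss = 3*feed_rate + 1.
Require 3*feed_rate + 1 ≥ 22, so feed_rate ≥ 7.
The smallest integer in [-3, 13] satisfying this is 7.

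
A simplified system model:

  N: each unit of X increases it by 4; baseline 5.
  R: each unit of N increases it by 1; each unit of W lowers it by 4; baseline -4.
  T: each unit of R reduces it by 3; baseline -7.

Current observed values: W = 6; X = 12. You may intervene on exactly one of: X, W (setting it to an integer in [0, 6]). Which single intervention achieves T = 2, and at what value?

Intervening on X: with other inputs at their observed values, T = -12*X + 62. Solving for 2 gives X = 5, within [0, 6].
Intervening on W: T = 12*W - 154. Reaching 2 requires W = 13, outside [0, 6].

set X = 5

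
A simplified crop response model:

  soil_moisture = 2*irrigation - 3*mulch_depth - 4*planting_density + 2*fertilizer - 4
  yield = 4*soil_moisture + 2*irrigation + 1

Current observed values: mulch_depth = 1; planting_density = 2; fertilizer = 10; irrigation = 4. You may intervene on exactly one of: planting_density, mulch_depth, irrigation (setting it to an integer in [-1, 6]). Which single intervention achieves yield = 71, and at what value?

Intervening on planting_density: yield = -16*planting_density + 93. Reaching 71 requires planting_density = 11/8, not an integer.
Intervening on mulch_depth: yield = -12*mulch_depth + 73. Reaching 71 requires mulch_depth = 1/6, not an integer.
Intervening on irrigation: with other inputs at their observed values, yield = 10*irrigation + 21. Solving for 71 gives irrigation = 5, within [-1, 6].

set irrigation = 5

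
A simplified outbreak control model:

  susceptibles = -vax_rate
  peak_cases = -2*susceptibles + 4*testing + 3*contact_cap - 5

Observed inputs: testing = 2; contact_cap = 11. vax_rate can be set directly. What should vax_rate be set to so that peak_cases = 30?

Substituting into the peak_cases equation gives peak_cases = 2*vax_rate + 36.
Solve 2*vax_rate + 36 = 30: vax_rate = (30 - 36) / 2 = -3.

vax_rate = -3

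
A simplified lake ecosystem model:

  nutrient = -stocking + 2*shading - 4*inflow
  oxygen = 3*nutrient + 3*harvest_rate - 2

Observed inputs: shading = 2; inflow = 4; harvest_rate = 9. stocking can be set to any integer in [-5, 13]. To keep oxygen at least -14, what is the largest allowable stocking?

stocking = 1

Substituting into the nutrient equation gives nutrient = -stocking - 12.
oxygen becomes -3*stocking - 11.
Require -3*stocking - 11 ≥ -14, so stocking ≤ 1.
The largest integer in [-5, 13] satisfying this is 1.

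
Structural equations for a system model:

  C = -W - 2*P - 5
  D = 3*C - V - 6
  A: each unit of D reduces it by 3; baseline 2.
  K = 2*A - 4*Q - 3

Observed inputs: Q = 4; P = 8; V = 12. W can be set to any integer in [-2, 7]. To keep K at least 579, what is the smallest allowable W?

Substituting into the C equation gives C = -W - 21.
This gives D = -3*W - 81.
Substituting into the A equation gives A = 9*W + 245.
This gives K = 18*W + 471.
Require 18*W + 471 ≥ 579, so W ≥ 6.
The smallest integer in [-2, 7] satisfying this is 6.

W = 6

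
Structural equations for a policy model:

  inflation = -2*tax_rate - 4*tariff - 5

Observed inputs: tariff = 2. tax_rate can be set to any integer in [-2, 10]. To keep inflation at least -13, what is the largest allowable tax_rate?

tax_rate = 0

Substituting into the inflation equation gives inflation = -2*tax_rate - 13.
Require -2*tax_rate - 13 ≥ -13, so tax_rate ≤ 0.
The largest integer in [-2, 10] satisfying this is 0.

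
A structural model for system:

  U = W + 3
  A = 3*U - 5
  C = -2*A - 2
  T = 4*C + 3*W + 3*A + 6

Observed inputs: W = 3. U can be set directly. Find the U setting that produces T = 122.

U = -6

Intervening on U fixes its value directly, overriding its dependence on W.
Substituting into the C equation gives C = -6*U + 8.
Substituting into the T equation gives T = -15*U + 32.
Solve -15*U + 32 = 122: U = (122 - 32) / -15 = -6.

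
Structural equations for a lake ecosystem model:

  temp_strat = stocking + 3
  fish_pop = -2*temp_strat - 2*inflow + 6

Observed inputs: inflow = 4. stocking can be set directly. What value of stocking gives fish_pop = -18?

stocking = 5

Substituting into the fish_pop equation gives fish_pop = -2*stocking - 8.
Solve -2*stocking - 8 = -18: stocking = (-18 + 8) / -2 = 5.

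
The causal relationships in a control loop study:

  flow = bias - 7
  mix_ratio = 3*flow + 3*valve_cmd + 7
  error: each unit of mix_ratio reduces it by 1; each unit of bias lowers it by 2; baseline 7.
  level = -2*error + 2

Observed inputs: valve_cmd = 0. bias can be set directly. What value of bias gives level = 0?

Substituting into the mix_ratio equation gives mix_ratio = 3*bias - 14.
Substituting into the error equation gives error = -5*bias + 21.
Substituting into the level equation gives level = 10*bias - 40.
Solve 10*bias - 40 = 0: bias = (0 + 40) / 10 = 4.

bias = 4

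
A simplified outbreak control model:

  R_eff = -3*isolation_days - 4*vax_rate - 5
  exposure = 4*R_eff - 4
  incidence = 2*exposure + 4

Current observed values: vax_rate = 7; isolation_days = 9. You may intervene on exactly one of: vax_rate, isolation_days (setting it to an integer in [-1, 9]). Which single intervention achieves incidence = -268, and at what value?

set isolation_days = 0

Intervening on vax_rate: incidence = -32*vax_rate - 260. Reaching -268 requires vax_rate = 1/4, not an integer.
Intervening on isolation_days: with other inputs at their observed values, incidence = -24*isolation_days - 268. Solving for -268 gives isolation_days = 0, within [-1, 9].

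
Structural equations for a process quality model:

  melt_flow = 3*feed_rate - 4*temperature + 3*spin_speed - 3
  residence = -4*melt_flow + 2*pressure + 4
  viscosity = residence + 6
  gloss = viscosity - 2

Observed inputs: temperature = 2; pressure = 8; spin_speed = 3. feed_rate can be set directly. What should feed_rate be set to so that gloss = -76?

Substituting into the melt_flow equation gives melt_flow = 3*feed_rate - 2.
This gives residence = -12*feed_rate + 28.
Substituting into the viscosity equation gives viscosity = -12*feed_rate + 34.
So gloss = -12*feed_rate + 32.
Solve -12*feed_rate + 32 = -76: feed_rate = (-76 - 32) / -12 = 9.

feed_rate = 9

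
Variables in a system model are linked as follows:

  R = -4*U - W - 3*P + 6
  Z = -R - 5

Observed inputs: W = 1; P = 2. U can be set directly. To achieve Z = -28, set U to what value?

U = -6

Substituting into the R equation gives R = -4*U - 1.
Z becomes 4*U - 4.
Solve 4*U - 4 = -28: U = (-28 + 4) / 4 = -6.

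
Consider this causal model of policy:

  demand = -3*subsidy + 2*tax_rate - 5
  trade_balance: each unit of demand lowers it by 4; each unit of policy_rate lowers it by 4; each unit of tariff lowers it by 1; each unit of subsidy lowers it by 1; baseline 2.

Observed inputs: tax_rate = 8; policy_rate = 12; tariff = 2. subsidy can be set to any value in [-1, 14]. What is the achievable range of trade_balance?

Substituting into the demand equation gives demand = -3*subsidy + 11.
Substituting into the trade_balance equation gives trade_balance = 11*subsidy - 92.
Linear in subsidy, so extremes are at the endpoints: subsidy = -1 gives trade_balance = -103; subsidy = 14 gives trade_balance = 62.

-103 to 62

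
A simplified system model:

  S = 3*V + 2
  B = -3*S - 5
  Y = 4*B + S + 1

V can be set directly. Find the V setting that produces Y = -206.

V = 5

Substituting into the B equation gives B = -9*V - 11.
Substituting into the Y equation gives Y = -33*V - 41.
Solve -33*V - 41 = -206: V = (-206 + 41) / -33 = 5.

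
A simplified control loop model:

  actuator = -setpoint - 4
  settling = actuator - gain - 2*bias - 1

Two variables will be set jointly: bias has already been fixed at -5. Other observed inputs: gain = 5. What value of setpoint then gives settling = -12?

setpoint = 12

With bias held at -5:
Substituting into the settling equation gives settling = -setpoint.
Solve -setpoint = -12: setpoint = -12 / -1 = 12.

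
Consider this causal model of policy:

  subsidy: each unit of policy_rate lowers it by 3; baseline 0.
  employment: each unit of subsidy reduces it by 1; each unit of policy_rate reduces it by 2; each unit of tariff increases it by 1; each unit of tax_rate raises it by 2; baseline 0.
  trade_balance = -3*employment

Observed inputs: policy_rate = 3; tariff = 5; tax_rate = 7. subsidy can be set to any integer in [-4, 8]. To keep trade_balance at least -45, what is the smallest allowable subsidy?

Intervening on subsidy fixes its value directly, overriding its dependence on policy_rate.
Substituting into the employment equation gives employment = -subsidy + 13.
So trade_balance = 3*subsidy - 39.
Require 3*subsidy - 39 ≥ -45, so subsidy ≥ -2.
The smallest integer in [-4, 8] satisfying this is -2.

subsidy = -2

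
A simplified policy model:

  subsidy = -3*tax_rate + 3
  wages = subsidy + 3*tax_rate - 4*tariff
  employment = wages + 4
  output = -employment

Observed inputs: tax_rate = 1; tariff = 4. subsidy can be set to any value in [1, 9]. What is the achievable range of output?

Intervening on subsidy fixes its value directly, overriding its dependence on tax_rate.
Substituting into the wages equation gives wages = subsidy - 13.
employment becomes subsidy - 9.
So output = -subsidy + 9.
Linear in subsidy, so extremes are at the endpoints: subsidy = 1 gives output = 8; subsidy = 9 gives output = 0.

0 to 8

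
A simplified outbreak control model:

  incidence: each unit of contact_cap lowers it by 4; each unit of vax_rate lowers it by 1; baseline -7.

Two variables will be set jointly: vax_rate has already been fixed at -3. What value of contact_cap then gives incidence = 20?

contact_cap = -6

With vax_rate held at -3:
Substituting into the incidence equation gives incidence = -4*contact_cap - 4.
Solve -4*contact_cap - 4 = 20: contact_cap = (20 + 4) / -4 = -6.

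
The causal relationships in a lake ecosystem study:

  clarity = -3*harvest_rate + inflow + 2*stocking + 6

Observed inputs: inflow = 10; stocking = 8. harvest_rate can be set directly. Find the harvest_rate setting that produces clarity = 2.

harvest_rate = 10

Substituting into the clarity equation gives clarity = -3*harvest_rate + 32.
Solve -3*harvest_rate + 32 = 2: harvest_rate = (2 - 32) / -3 = 10.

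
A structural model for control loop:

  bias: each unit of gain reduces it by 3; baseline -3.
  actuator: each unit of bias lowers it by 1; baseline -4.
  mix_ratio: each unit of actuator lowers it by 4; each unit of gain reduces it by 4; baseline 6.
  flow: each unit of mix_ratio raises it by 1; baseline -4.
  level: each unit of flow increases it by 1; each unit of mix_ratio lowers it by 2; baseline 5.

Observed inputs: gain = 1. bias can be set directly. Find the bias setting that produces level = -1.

bias = -4

Intervening on bias fixes its value directly, overriding its dependence on gain.
Substituting into the mix_ratio equation gives mix_ratio = 4*bias + 18.
So flow = 4*bias + 14.
Substituting into the level equation gives level = -4*bias - 17.
Solve -4*bias - 17 = -1: bias = (-1 + 17) / -4 = -4.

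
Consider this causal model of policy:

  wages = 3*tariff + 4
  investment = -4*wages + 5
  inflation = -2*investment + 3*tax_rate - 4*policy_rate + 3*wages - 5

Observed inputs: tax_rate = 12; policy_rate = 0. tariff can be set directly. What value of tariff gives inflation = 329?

tariff = 8

Substituting into the investment equation gives investment = -12*tariff - 11.
Substituting into the inflation equation gives inflation = 33*tariff + 65.
Solve 33*tariff + 65 = 329: tariff = (329 - 65) / 33 = 8.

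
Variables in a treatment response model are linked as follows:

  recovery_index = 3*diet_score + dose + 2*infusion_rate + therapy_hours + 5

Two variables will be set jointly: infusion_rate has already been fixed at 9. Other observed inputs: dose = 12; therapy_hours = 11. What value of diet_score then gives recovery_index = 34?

diet_score = -4

With infusion_rate held at 9:
Substituting into the recovery_index equation gives recovery_index = 3*diet_score + 46.
Solve 3*diet_score + 46 = 34: diet_score = (34 - 46) / 3 = -4.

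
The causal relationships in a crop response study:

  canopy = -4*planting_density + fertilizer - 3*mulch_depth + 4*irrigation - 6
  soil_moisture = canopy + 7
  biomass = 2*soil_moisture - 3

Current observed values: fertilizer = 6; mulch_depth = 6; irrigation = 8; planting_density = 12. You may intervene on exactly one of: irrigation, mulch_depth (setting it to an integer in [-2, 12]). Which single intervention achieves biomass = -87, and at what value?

set mulch_depth = 11

Intervening on irrigation: biomass = 8*irrigation - 121. Reaching -87 requires irrigation = 17/4, not an integer.
Intervening on mulch_depth: with other inputs at their observed values, biomass = -6*mulch_depth - 21. Solving for -87 gives mulch_depth = 11, within [-2, 12].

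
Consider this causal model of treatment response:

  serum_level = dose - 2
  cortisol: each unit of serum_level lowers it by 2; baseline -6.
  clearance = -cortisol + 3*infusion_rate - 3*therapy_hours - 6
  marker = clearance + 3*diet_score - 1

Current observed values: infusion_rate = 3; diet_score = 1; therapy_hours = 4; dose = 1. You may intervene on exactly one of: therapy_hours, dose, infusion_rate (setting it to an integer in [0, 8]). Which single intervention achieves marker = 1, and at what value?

Intervening on therapy_hours: marker = -3*therapy_hours + 9. Reaching 1 requires therapy_hours = 8/3, not an integer.
Intervening on dose: with other inputs at their observed values, marker = 2*dose - 5. Solving for 1 gives dose = 3, within [0, 8].
Intervening on infusion_rate: marker = 3*infusion_rate - 12. Reaching 1 requires infusion_rate = 13/3, not an integer.

set dose = 3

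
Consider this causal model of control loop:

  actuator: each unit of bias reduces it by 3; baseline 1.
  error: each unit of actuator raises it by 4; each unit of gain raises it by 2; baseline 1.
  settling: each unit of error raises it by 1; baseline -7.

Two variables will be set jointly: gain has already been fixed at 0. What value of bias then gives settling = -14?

bias = 1

With gain held at 0:
Substituting into the error equation gives error = -12*bias + 5.
Substituting into the settling equation gives settling = -12*bias - 2.
Solve -12*bias - 2 = -14: bias = (-14 + 2) / -12 = 1.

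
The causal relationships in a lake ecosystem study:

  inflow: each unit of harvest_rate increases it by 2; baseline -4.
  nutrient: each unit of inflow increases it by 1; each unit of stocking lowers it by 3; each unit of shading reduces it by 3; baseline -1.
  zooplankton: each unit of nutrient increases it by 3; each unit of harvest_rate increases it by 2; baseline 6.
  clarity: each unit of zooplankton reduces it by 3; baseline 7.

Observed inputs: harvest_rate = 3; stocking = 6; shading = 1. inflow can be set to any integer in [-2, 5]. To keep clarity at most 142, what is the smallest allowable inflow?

inflow = 3

Intervening on inflow fixes its value directly, overriding its dependence on harvest_rate.
Substituting into the nutrient equation gives nutrient = inflow - 22.
This gives zooplankton = 3*inflow - 54.
Substituting into the clarity equation gives clarity = -9*inflow + 169.
Require -9*inflow + 169 ≤ 142, so inflow ≥ 3.
The smallest integer in [-2, 5] satisfying this is 3.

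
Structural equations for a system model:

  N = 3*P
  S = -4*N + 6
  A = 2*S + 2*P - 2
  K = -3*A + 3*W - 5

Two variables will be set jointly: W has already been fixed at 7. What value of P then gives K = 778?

P = 12

With W held at 7:
Substituting into the S equation gives S = -12*P + 6.
A becomes -22*P + 10.
Substituting into the K equation gives K = 66*P - 14.
Solve 66*P - 14 = 778: P = (778 + 14) / 66 = 12.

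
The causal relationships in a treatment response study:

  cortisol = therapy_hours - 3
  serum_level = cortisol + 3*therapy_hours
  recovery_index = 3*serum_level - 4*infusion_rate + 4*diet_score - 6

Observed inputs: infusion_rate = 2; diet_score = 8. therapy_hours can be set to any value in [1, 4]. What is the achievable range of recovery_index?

Substituting into the serum_level equation gives serum_level = 4*therapy_hours - 3.
This gives recovery_index = 12*therapy_hours + 9.
Linear in therapy_hours, so extremes are at the endpoints: therapy_hours = 1 gives recovery_index = 21; therapy_hours = 4 gives recovery_index = 57.

21 to 57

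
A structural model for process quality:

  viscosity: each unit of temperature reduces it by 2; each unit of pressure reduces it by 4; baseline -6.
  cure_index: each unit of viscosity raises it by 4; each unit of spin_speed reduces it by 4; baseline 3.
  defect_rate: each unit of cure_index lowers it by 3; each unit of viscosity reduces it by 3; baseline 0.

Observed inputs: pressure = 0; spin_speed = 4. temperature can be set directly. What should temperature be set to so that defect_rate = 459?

temperature = 11

Substituting into the viscosity equation gives viscosity = -2*temperature - 6.
Substituting into the cure_index equation gives cure_index = -8*temperature - 37.
This gives defect_rate = 30*temperature + 129.
Solve 30*temperature + 129 = 459: temperature = (459 - 129) / 30 = 11.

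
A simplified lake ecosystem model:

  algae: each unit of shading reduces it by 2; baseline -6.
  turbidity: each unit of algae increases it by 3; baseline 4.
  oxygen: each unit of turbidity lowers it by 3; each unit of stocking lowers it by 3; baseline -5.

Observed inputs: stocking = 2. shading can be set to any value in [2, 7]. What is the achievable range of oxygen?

Substituting into the turbidity equation gives turbidity = -6*shading - 14.
This gives oxygen = 18*shading + 31.
Linear in shading, so extremes are at the endpoints: shading = 2 gives oxygen = 67; shading = 7 gives oxygen = 157.

67 to 157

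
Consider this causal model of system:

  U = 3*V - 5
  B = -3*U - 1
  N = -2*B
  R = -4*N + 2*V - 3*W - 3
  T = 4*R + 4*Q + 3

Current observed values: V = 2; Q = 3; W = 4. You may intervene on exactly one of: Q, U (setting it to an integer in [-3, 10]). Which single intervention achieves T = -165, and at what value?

Intervening on Q: with other inputs at their observed values, T = 4*Q - 169. Solving for -165 gives Q = 1, within [-3, 10].
Intervening on U: T = -96*U - 61. Reaching -165 requires U = 13/12, not an integer.

set Q = 1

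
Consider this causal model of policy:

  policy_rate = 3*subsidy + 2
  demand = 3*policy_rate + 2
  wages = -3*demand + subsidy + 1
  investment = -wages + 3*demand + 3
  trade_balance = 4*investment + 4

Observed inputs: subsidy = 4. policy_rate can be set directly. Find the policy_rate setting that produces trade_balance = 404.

policy_rate = 5

Intervening on policy_rate fixes its value directly, overriding its dependence on subsidy.
Substituting into the wages equation gives wages = -9*policy_rate - 1.
Substituting into the investment equation gives investment = 18*policy_rate + 10.
Substituting into the trade_balance equation gives trade_balance = 72*policy_rate + 44.
Solve 72*policy_rate + 44 = 404: policy_rate = (404 - 44) / 72 = 5.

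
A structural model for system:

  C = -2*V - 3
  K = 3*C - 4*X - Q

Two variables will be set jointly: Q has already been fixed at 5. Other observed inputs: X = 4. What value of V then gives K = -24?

V = -1

With Q held at 5:
Substituting into the K equation gives K = -6*V - 30.
Solve -6*V - 30 = -24: V = (-24 + 30) / -6 = -1.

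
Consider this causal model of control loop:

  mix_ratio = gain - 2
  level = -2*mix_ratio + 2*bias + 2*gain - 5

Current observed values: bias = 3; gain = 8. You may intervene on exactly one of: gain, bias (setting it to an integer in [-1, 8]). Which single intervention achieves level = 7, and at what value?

set bias = 4

Intervening on gain: the paths from gain to level cancel (net effect zero), leaving level = 5; 7 is unreachable this way.
Intervening on bias: with other inputs at their observed values, level = 2*bias - 1. Solving for 7 gives bias = 4, within [-1, 8].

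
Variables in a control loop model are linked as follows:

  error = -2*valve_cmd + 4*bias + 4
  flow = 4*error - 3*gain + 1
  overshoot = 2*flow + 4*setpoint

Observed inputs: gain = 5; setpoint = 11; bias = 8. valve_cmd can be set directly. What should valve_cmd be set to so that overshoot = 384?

Substituting into the error equation gives error = -2*valve_cmd + 36.
So flow = -8*valve_cmd + 130.
Substituting into the overshoot equation gives overshoot = -16*valve_cmd + 304.
Solve -16*valve_cmd + 304 = 384: valve_cmd = (384 - 304) / -16 = -5.

valve_cmd = -5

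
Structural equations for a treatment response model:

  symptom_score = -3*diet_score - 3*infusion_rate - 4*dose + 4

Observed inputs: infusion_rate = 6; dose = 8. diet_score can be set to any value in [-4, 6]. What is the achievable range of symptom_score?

Substituting into the symptom_score equation gives symptom_score = -3*diet_score - 46.
Linear in diet_score, so extremes are at the endpoints: diet_score = -4 gives symptom_score = -34; diet_score = 6 gives symptom_score = -64.

-64 to -34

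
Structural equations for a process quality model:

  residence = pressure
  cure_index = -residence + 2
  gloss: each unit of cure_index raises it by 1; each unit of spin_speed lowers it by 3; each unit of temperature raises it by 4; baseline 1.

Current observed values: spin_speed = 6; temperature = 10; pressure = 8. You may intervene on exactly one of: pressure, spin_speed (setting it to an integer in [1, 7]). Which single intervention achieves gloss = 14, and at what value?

set spin_speed = 7

Intervening on pressure: gloss = -pressure + 25. Reaching 14 requires pressure = 11, outside [1, 7].
Intervening on spin_speed: with other inputs at their observed values, gloss = -3*spin_speed + 35. Solving for 14 gives spin_speed = 7, within [1, 7].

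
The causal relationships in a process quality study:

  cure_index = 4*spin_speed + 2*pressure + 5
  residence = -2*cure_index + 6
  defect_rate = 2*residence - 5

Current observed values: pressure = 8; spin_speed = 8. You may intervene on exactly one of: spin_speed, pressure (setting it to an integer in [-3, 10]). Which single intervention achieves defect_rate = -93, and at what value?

set spin_speed = 1

Intervening on spin_speed: with other inputs at their observed values, defect_rate = -16*spin_speed - 77. Solving for -93 gives spin_speed = 1, within [-3, 10].
Intervening on pressure: defect_rate = -8*pressure - 141. Reaching -93 requires pressure = -6, outside [-3, 10].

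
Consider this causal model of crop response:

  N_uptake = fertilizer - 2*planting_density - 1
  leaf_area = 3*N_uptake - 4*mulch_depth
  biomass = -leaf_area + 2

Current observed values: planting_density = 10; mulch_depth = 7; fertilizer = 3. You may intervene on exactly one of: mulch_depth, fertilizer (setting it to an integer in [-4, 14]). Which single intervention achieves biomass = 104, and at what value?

Intervening on mulch_depth: with other inputs at their observed values, biomass = 4*mulch_depth + 56. Solving for 104 gives mulch_depth = 12, within [-4, 14].
Intervening on fertilizer: biomass = -3*fertilizer + 93. Reaching 104 requires fertilizer = -11/3, not an integer.

set mulch_depth = 12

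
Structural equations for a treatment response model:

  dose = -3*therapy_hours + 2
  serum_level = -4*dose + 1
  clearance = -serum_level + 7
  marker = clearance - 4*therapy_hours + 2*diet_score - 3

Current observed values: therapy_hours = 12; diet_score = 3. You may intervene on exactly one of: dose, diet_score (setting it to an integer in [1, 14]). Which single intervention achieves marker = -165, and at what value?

set diet_score = 8

Intervening on dose: marker = 4*dose - 39. Reaching -165 requires dose = -63/2, not an integer.
Intervening on diet_score: with other inputs at their observed values, marker = 2*diet_score - 181. Solving for -165 gives diet_score = 8, within [1, 14].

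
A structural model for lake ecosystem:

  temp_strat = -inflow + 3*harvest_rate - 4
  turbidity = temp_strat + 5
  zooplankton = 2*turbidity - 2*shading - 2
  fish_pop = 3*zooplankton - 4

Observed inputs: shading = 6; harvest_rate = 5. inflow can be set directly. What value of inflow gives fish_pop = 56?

Substituting into the temp_strat equation gives temp_strat = -inflow + 11.
This gives turbidity = -inflow + 16.
So zooplankton = -2*inflow + 18.
Substituting into the fish_pop equation gives fish_pop = -6*inflow + 50.
Solve -6*inflow + 50 = 56: inflow = (56 - 50) / -6 = -1.

inflow = -1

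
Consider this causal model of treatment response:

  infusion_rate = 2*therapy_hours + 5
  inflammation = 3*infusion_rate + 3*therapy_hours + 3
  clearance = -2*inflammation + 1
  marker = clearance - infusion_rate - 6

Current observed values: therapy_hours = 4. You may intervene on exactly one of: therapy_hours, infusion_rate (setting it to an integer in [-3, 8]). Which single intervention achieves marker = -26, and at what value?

Intervening on therapy_hours: with other inputs at their observed values, marker = -20*therapy_hours - 46. Solving for -26 gives therapy_hours = -1, within [-3, 8].
Intervening on infusion_rate: marker = -7*infusion_rate - 35. Reaching -26 requires infusion_rate = -9/7, not an integer.

set therapy_hours = -1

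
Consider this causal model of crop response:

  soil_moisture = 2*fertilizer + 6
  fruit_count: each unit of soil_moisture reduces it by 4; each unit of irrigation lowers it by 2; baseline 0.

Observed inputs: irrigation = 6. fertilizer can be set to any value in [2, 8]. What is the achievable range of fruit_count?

-100 to -52

Substituting into the fruit_count equation gives fruit_count = -8*fertilizer - 36.
Linear in fertilizer, so extremes are at the endpoints: fertilizer = 2 gives fruit_count = -52; fertilizer = 8 gives fruit_count = -100.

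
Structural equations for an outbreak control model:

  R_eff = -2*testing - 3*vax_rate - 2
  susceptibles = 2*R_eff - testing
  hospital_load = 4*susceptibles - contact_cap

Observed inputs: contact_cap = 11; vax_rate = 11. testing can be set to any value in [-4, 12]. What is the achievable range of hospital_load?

Substituting into the R_eff equation gives R_eff = -2*testing - 35.
Substituting into the susceptibles equation gives susceptibles = -5*testing - 70.
This gives hospital_load = -20*testing - 291.
Linear in testing, so extremes are at the endpoints: testing = -4 gives hospital_load = -211; testing = 12 gives hospital_load = -531.

-531 to -211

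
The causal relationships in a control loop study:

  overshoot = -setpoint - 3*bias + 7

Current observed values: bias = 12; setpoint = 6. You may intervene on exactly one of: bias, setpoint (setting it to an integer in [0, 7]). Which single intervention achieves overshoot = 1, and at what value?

set bias = 0

Intervening on bias: with other inputs at their observed values, overshoot = -3*bias + 1. Solving for 1 gives bias = 0, within [0, 7].
Intervening on setpoint: overshoot = -setpoint - 29. Reaching 1 requires setpoint = -30, outside [0, 7].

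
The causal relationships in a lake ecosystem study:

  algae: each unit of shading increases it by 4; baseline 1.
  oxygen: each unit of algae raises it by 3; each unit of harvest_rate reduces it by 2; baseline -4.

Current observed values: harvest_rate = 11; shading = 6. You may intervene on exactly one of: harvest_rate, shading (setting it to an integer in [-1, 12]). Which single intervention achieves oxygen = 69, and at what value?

set harvest_rate = 1

Intervening on harvest_rate: with other inputs at their observed values, oxygen = -2*harvest_rate + 71. Solving for 69 gives harvest_rate = 1, within [-1, 12].
Intervening on shading: oxygen = 12*shading - 23. Reaching 69 requires shading = 23/3, not an integer.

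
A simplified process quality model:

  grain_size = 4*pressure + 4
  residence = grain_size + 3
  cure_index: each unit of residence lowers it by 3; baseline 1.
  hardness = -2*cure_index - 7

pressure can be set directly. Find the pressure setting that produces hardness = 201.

pressure = 7

Substituting into the residence equation gives residence = 4*pressure + 7.
cure_index becomes -12*pressure - 20.
Substituting into the hardness equation gives hardness = 24*pressure + 33.
Solve 24*pressure + 33 = 201: pressure = (201 - 33) / 24 = 7.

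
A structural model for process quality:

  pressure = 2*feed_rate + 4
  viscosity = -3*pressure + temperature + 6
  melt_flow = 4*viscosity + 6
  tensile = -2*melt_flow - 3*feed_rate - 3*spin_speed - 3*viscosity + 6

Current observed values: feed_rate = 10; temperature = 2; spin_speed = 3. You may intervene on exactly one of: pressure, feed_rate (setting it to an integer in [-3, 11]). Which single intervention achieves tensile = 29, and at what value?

set feed_rate = 0

Intervening on pressure: tensile = 33*pressure - 133. Reaching 29 requires pressure = 54/11, not an integer.
Intervening on feed_rate: with other inputs at their observed values, tensile = 63*feed_rate + 29. Solving for 29 gives feed_rate = 0, within [-3, 11].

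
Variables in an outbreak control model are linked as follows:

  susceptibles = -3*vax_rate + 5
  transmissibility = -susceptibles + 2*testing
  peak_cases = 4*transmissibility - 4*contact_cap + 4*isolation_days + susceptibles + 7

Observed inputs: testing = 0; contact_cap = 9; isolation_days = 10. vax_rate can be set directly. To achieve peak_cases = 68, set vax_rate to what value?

Substituting into the transmissibility equation gives transmissibility = 3*vax_rate - 5.
Substituting into the peak_cases equation gives peak_cases = 9*vax_rate - 4.
Solve 9*vax_rate - 4 = 68: vax_rate = (68 + 4) / 9 = 8.

vax_rate = 8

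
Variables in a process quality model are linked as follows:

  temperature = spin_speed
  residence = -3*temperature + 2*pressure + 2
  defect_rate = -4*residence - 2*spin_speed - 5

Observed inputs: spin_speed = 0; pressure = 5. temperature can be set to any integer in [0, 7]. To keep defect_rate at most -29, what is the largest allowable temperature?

temperature = 2

Intervening on temperature fixes its value directly, overriding its dependence on spin_speed.
Substituting into the residence equation gives residence = -3*temperature + 12.
Substituting into the defect_rate equation gives defect_rate = 12*temperature - 53.
Require 12*temperature - 53 ≤ -29, so temperature ≤ 2.
The largest integer in [0, 7] satisfying this is 2.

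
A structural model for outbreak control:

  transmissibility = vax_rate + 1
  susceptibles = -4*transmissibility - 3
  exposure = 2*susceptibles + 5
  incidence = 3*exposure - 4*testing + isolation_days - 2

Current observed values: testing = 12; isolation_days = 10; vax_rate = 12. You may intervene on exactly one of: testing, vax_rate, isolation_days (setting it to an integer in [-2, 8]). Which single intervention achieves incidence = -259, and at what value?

set vax_rate = 8

Intervening on testing: incidence = -4*testing - 307. Reaching -259 requires testing = -12, outside [-2, 8].
Intervening on vax_rate: with other inputs at their observed values, incidence = -24*vax_rate - 67. Solving for -259 gives vax_rate = 8, within [-2, 8].
Intervening on isolation_days: incidence = isolation_days - 365. Reaching -259 requires isolation_days = 106, outside [-2, 8].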